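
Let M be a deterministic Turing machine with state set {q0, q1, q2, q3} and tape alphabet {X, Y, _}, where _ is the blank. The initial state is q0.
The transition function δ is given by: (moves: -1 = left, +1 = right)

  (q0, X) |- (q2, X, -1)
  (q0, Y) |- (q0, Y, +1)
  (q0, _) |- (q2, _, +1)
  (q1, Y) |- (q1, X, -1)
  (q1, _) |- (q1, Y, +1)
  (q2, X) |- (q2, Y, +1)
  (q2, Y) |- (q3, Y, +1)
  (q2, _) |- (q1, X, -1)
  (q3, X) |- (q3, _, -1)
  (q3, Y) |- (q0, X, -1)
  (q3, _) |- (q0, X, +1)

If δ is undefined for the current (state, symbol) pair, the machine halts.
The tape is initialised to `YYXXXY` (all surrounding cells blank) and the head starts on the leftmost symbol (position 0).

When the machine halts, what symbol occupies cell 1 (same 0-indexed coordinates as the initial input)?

X

q0 | _[Y]YXXXY   read Y → write Y, move +1, go to q0
q0 | _Y[Y]XXXY   read Y → write Y, move +1, go to q0
q0 | _YY[X]XXY   read X → write X, move -1, go to q2
q2 | _Y[Y]XXXY   read Y → write Y, move +1, go to q3
q3 | _YY[X]XXY   read X → write _, move -1, go to q3
q3 | _Y[Y]_XXY   read Y → write X, move -1, go to q0
q0 | _[Y]X_XXY   read Y → write Y, move +1, go to q0
q0 | _Y[X]_XXY   read X → write X, move -1, go to q2
q2 | _[Y]X_XXY   read Y → write Y, move +1, go to q3
q3 | _Y[X]_XXY   read X → write _, move -1, go to q3
q3 | _[Y]__XXY   read Y → write X, move -1, go to q0
q0 | [_]X__XXY   read _ → write _, move +1, go to q2
q2 | _[X]__XXY   read X → write Y, move +1, go to q2
q2 | _Y[_]_XXY   read _ → write X, move -1, go to q1
q1 | _[Y]X_XXY   read Y → write X, move -1, go to q1
q1 | [_]XX_XXY   read _ → write Y, move +1, go to q1
q1 | Y[X]X_XXY
Cell 1 holds X when M halts.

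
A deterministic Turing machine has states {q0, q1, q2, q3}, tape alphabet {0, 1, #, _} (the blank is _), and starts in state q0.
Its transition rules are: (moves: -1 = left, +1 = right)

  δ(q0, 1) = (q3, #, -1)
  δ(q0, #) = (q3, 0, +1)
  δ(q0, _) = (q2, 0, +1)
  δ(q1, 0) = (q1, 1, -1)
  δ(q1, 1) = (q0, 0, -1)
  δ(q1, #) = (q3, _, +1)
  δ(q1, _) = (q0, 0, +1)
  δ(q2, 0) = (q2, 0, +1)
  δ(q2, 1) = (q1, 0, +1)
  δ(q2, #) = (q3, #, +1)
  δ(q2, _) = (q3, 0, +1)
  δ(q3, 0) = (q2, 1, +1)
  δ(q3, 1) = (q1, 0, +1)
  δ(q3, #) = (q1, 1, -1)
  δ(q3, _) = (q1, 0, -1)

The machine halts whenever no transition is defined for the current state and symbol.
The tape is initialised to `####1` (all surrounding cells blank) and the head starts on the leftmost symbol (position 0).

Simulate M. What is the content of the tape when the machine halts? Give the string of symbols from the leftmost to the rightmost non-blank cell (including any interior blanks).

q0 | _[#]###1____   read # → write 0, move +1, go to q3
q3 | _0[#]##1____   read # → write 1, move -1, go to q1
q1 | _[0]1##1____   read 0 → write 1, move -1, go to q1
q1 | [_]11##1____   read _ → write 0, move +1, go to q0
q0 | 0[1]1##1____   read 1 → write #, move -1, go to q3
q3 | [0]#1##1____   read 0 → write 1, move +1, go to q2
q2 | 1[#]1##1____   read # → write #, move +1, go to q3
q3 | 1#[1]##1____   read 1 → write 0, move +1, go to q1
q1 | 1#0[#]#1____   read # → write _, move +1, go to q3
q3 | 1#0_[#]1____   read # → write 1, move -1, go to q1
q1 | 1#0[_]11____   read _ → write 0, move +1, go to q0
q0 | 1#00[1]1____   read 1 → write #, move -1, go to q3
q3 | 1#0[0]#1____   read 0 → write 1, move +1, go to q2
q2 | 1#01[#]1____   read # → write #, move +1, go to q3
q3 | 1#01#[1]____   read 1 → write 0, move +1, go to q1
q1 | 1#01#0[_]___   read _ → write 0, move +1, go to q0
q0 | 1#01#00[_]__   read _ → write 0, move +1, go to q2
q2 | 1#01#000[_]_   read _ → write 0, move +1, go to q3
q3 | 1#01#0000[_]   read _ → write 0, move -1, go to q1
q1 | 1#01#000[0]0   read 0 → write 1, move -1, go to q1
q1 | 1#01#00[0]10   read 0 → write 1, move -1, go to q1
q1 | 1#01#0[0]110   read 0 → write 1, move -1, go to q1
q1 | 1#01#[0]1110   read 0 → write 1, move -1, go to q1
q1 | 1#01[#]11110   read # → write _, move +1, go to q3
q3 | 1#01_[1]1110   read 1 → write 0, move +1, go to q1
q1 | 1#01_0[1]110   read 1 → write 0, move -1, go to q0
q0 | 1#01_[0]0110
The non-blank tape span at halt is 1#01_00110.

1#01_00110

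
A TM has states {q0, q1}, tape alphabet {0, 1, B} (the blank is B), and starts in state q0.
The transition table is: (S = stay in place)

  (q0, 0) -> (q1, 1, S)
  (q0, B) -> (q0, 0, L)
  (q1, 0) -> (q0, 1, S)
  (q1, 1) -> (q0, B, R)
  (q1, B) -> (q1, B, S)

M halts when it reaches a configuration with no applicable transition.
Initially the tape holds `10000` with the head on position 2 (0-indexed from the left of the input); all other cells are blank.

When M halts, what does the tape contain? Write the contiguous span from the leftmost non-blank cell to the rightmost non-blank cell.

1000000

q0 | 10[0]00BB   read 0 → write 1, move S, go to q1
q1 | 10[1]00BB   read 1 → write B, move R, go to q0
q0 | 10B[0]0BB   read 0 → write 1, move S, go to q1
q1 | 10B[1]0BB   read 1 → write B, move R, go to q0
q0 | 10BB[0]BB   read 0 → write 1, move S, go to q1
q1 | 10BB[1]BB   read 1 → write B, move R, go to q0
q0 | 10BBB[B]B   read B → write 0, move L, go to q0
q0 | 10BB[B]0B   read B → write 0, move L, go to q0
q0 | 10B[B]00B   read B → write 0, move L, go to q0
q0 | 10[B]000B   read B → write 0, move L, go to q0
q0 | 1[0]0000B   read 0 → write 1, move S, go to q1
q1 | 1[1]0000B   read 1 → write B, move R, go to q0
q0 | 1B[0]000B   read 0 → write 1, move S, go to q1
q1 | 1B[1]000B   read 1 → write B, move R, go to q0
q0 | 1BB[0]00B   read 0 → write 1, move S, go to q1
q1 | 1BB[1]00B   read 1 → write B, move R, go to q0
q0 | 1BBB[0]0B   read 0 → write 1, move S, go to q1
q1 | 1BBB[1]0B   read 1 → write B, move R, go to q0
q0 | 1BBBB[0]B   read 0 → write 1, move S, go to q1
q1 | 1BBBB[1]B   read 1 → write B, move R, go to q0
q0 | 1BBBBB[B]   read B → write 0, move L, go to q0
q0 | 1BBBB[B]0   read B → write 0, move L, go to q0
q0 | 1BBB[B]00   read B → write 0, move L, go to q0
q0 | 1BB[B]000   read B → write 0, move L, go to q0
q0 | 1B[B]0000   read B → write 0, move L, go to q0
q0 | 1[B]00000   read B → write 0, move L, go to q0
q0 | [1]000000
The non-blank tape span at halt is 1000000.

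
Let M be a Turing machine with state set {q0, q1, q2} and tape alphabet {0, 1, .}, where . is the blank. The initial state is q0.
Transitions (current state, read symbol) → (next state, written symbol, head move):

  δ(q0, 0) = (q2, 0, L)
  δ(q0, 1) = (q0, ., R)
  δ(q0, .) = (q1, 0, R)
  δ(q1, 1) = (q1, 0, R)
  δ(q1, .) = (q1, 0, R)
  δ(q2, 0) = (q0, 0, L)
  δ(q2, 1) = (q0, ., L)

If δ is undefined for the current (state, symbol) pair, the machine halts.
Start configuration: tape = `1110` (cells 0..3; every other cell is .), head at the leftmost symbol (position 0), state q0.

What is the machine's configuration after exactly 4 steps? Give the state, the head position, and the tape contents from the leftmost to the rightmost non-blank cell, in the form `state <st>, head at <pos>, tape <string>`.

state q2, head at 2, tape 0

q0 | [1]110   read 1 → write ., move R, go to q0
q0 | .[1]10   read 1 → write ., move R, go to q0
q0 | ..[1]0   read 1 → write ., move R, go to q0
q0 | ...[0]   read 0 → write 0, move L, go to q2
q2 | ..[.]0
After 4 steps: state q2, head at 2, tape 0.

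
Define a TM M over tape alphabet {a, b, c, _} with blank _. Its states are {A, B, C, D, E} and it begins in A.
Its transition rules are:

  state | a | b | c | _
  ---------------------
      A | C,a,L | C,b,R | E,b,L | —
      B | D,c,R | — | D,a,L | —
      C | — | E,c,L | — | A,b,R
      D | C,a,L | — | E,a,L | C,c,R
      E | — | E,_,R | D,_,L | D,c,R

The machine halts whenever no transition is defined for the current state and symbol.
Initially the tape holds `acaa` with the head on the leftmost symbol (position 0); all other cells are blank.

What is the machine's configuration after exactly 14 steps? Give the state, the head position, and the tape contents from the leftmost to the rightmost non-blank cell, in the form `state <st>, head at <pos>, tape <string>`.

state A, head at -2, tape cbcaacaa

A | ____[a]caa   read a → write a, move L, go to C
C | ___[_]acaa   read _ → write b, move R, go to A
A | ___b[a]caa   read a → write a, move L, go to C
C | ___[b]acaa   read b → write c, move L, go to E
E | __[_]cacaa   read _ → write c, move R, go to D
D | __c[c]acaa   read c → write a, move L, go to E
E | __[c]aacaa   read c → write _, move L, go to D
D | _[_]_aacaa   read _ → write c, move R, go to C
C | _c[_]aacaa   read _ → write b, move R, go to A
A | _cb[a]acaa   read a → write a, move L, go to C
C | _c[b]aacaa   read b → write c, move L, go to E
E | _[c]caacaa   read c → write _, move L, go to D
D | [_]_caacaa   read _ → write c, move R, go to C
C | c[_]caacaa   read _ → write b, move R, go to A
A | cb[c]aacaa
After 14 steps: state A, head at -2, tape cbcaacaa.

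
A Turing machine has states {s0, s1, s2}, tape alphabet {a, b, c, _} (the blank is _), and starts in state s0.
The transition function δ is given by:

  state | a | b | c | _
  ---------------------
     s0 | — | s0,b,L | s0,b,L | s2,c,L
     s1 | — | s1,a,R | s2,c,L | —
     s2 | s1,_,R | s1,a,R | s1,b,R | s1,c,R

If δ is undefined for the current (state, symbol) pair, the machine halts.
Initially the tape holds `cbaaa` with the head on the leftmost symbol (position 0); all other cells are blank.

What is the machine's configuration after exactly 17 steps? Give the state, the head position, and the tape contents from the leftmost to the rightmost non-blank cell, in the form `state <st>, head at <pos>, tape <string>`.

s0 | __[c]baaa   read c → write b, move L, go to s0
s0 | _[_]bbaaa   read _ → write c, move L, go to s2
s2 | [_]cbbaaa   read _ → write c, move R, go to s1
s1 | c[c]bbaaa   read c → write c, move L, go to s2
s2 | [c]cbbaaa   read c → write b, move R, go to s1
s1 | b[c]bbaaa   read c → write c, move L, go to s2
s2 | [b]cbbaaa   read b → write a, move R, go to s1
s1 | a[c]bbaaa   read c → write c, move L, go to s2
s2 | [a]cbbaaa   read a → write _, move R, go to s1
s1 | _[c]bbaaa   read c → write c, move L, go to s2
s2 | [_]cbbaaa   read _ → write c, move R, go to s1
s1 | c[c]bbaaa   read c → write c, move L, go to s2
s2 | [c]cbbaaa   read c → write b, move R, go to s1
s1 | b[c]bbaaa   read c → write c, move L, go to s2
s2 | [b]cbbaaa   read b → write a, move R, go to s1
s1 | a[c]bbaaa   read c → write c, move L, go to s2
s2 | [a]cbbaaa   read a → write _, move R, go to s1
s1 | _[c]bbaaa
After 17 steps: state s1, head at -1, tape cbbaaa.

state s1, head at -1, tape cbbaaa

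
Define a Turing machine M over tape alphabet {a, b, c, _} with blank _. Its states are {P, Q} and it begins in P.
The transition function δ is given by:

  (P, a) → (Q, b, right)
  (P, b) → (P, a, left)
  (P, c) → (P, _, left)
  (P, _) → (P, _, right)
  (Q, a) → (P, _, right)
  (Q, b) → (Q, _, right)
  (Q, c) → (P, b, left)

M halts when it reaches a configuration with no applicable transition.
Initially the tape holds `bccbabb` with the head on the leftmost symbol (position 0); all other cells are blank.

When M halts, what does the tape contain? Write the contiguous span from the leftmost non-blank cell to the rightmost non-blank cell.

b_b__b

state=P head=0 tape=_[b]ccbabb_   (P,b)→(P,a,left)
state=P head=-1 tape=[_]accbabb_   (P,_)→(P,_,right)
state=P head=0 tape=_[a]ccbabb_   (P,a)→(Q,b,right)
state=Q head=1 tape=_b[c]cbabb_   (Q,c)→(P,b,left)
state=P head=0 tape=_[b]bcbabb_   (P,b)→(P,a,left)
state=P head=-1 tape=[_]abcbabb_   (P,_)→(P,_,right)
state=P head=0 tape=_[a]bcbabb_   (P,a)→(Q,b,right)
state=Q head=1 tape=_b[b]cbabb_   (Q,b)→(Q,_,right)
state=Q head=2 tape=_b_[c]babb_   (Q,c)→(P,b,left)
state=P head=1 tape=_b[_]bbabb_   (P,_)→(P,_,right)
state=P head=2 tape=_b_[b]babb_   (P,b)→(P,a,left)
state=P head=1 tape=_b[_]ababb_   (P,_)→(P,_,right)
state=P head=2 tape=_b_[a]babb_   (P,a)→(Q,b,right)
state=Q head=3 tape=_b_b[b]abb_   (Q,b)→(Q,_,right)
state=Q head=4 tape=_b_b_[a]bb_   (Q,a)→(P,_,right)
state=P head=5 tape=_b_b__[b]b_   (P,b)→(P,a,left)
state=P head=4 tape=_b_b_[_]ab_   (P,_)→(P,_,right)
state=P head=5 tape=_b_b__[a]b_   (P,a)→(Q,b,right)
state=Q head=6 tape=_b_b__b[b]_   (Q,b)→(Q,_,right)
state=Q head=7 tape=_b_b__b_[_]
The non-blank tape span at halt is b_b__b.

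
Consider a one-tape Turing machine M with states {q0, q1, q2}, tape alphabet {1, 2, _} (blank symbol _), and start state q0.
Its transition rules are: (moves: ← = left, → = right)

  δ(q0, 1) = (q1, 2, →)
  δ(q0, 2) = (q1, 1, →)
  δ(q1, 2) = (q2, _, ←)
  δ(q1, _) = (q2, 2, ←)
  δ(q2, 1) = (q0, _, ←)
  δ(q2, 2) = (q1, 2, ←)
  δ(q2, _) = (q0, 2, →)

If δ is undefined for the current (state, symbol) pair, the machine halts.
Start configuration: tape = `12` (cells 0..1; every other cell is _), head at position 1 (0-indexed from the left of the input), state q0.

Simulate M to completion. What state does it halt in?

q0

state=q0 head=1 tape=___1[2]_   (q0,2)→(q1,1,→)
state=q1 head=2 tape=___11[_]   (q1,_)→(q2,2,←)
state=q2 head=1 tape=___1[1]2   (q2,1)→(q0,_,←)
state=q0 head=0 tape=___[1]_2   (q0,1)→(q1,2,→)
state=q1 head=1 tape=___2[_]2   (q1,_)→(q2,2,←)
state=q2 head=0 tape=___[2]22   (q2,2)→(q1,2,←)
state=q1 head=-1 tape=__[_]222   (q1,_)→(q2,2,←)
state=q2 head=-2 tape=_[_]2222   (q2,_)→(q0,2,→)
state=q0 head=-1 tape=_2[2]222   (q0,2)→(q1,1,→)
state=q1 head=0 tape=_21[2]22   (q1,2)→(q2,_,←)
state=q2 head=-1 tape=_2[1]_22   (q2,1)→(q0,_,←)
state=q0 head=-2 tape=_[2]__22   (q0,2)→(q1,1,→)
state=q1 head=-1 tape=_1[_]_22   (q1,_)→(q2,2,←)
state=q2 head=-2 tape=_[1]2_22   (q2,1)→(q0,_,←)
state=q0 head=-3 tape=[_]_2_22
No transition is defined for (q0, _); M halts in state q0.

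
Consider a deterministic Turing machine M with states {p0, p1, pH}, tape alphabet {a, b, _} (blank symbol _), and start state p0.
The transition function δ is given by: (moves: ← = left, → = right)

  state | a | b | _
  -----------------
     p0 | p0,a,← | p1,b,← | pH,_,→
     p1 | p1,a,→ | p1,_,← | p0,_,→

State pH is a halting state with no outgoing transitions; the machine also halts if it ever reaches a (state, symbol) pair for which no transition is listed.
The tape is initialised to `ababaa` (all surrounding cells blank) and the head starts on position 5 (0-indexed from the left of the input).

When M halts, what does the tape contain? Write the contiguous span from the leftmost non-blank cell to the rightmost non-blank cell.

aba_aa

p0 | ababa[a]   read a → write a, move ←, go to p0
p0 | abab[a]a   read a → write a, move ←, go to p0
p0 | aba[b]aa   read b → write b, move ←, go to p1
p1 | ab[a]baa   read a → write a, move →, go to p1
p1 | aba[b]aa   read b → write _, move ←, go to p1
p1 | ab[a]_aa   read a → write a, move →, go to p1
p1 | aba[_]aa   read _ → write _, move →, go to p0
p0 | aba_[a]a   read a → write a, move ←, go to p0
p0 | aba[_]aa   read _ → write _, move →, go to pH
pH | aba_[a]a
The non-blank tape span at halt is aba_aa.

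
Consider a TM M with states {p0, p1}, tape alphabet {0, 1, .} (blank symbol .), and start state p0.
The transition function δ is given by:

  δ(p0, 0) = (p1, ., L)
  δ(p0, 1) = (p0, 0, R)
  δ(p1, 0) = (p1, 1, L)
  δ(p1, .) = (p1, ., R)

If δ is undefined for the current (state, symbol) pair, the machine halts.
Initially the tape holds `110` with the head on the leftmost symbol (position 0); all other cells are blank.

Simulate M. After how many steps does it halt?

6

p0 | .[1]10   read 1 → write 0, move R, go to p0
p0 | .0[1]0   read 1 → write 0, move R, go to p0
p0 | .00[0]   read 0 → write ., move L, go to p1
p1 | .0[0].   read 0 → write 1, move L, go to p1
p1 | .[0]1.   read 0 → write 1, move L, go to p1
p1 | [.]11.   read . → write ., move R, go to p1
p1 | .[1]1.
M halts after 6 transitions.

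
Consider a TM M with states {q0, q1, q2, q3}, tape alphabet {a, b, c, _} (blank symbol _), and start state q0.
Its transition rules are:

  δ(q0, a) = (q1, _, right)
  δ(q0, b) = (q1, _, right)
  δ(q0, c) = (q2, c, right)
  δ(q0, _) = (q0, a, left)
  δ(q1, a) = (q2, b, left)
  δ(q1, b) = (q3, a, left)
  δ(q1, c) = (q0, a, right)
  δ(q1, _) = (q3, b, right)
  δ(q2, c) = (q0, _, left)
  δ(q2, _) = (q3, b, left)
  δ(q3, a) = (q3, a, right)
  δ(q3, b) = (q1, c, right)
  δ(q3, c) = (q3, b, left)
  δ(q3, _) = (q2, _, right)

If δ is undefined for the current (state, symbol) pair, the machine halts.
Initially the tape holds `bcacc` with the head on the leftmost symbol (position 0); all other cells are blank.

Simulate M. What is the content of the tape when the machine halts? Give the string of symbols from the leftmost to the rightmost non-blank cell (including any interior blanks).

a__bcb_b

state=q0 head=0 tape=[b]cacc____   (q0,b)→(q1,_,right)
state=q1 head=1 tape=_[c]acc____   (q1,c)→(q0,a,right)
state=q0 head=2 tape=_a[a]cc____   (q0,a)→(q1,_,right)
state=q1 head=3 tape=_a_[c]c____   (q1,c)→(q0,a,right)
state=q0 head=4 tape=_a_a[c]____   (q0,c)→(q2,c,right)
state=q2 head=5 tape=_a_ac[_]___   (q2,_)→(q3,b,left)
state=q3 head=4 tape=_a_a[c]b___   (q3,c)→(q3,b,left)
state=q3 head=3 tape=_a_[a]bb___   (q3,a)→(q3,a,right)
state=q3 head=4 tape=_a_a[b]b___   (q3,b)→(q1,c,right)
state=q1 head=5 tape=_a_ac[b]___   (q1,b)→(q3,a,left)
state=q3 head=4 tape=_a_a[c]a___   (q3,c)→(q3,b,left)
state=q3 head=3 tape=_a_[a]ba___   (q3,a)→(q3,a,right)
state=q3 head=4 tape=_a_a[b]a___   (q3,b)→(q1,c,right)
state=q1 head=5 tape=_a_ac[a]___   (q1,a)→(q2,b,left)
state=q2 head=4 tape=_a_a[c]b___   (q2,c)→(q0,_,left)
state=q0 head=3 tape=_a_[a]_b___   (q0,a)→(q1,_,right)
state=q1 head=4 tape=_a__[_]b___   (q1,_)→(q3,b,right)
state=q3 head=5 tape=_a__b[b]___   (q3,b)→(q1,c,right)
state=q1 head=6 tape=_a__bc[_]__   (q1,_)→(q3,b,right)
state=q3 head=7 tape=_a__bcb[_]_   (q3,_)→(q2,_,right)
state=q2 head=8 tape=_a__bcb_[_]   (q2,_)→(q3,b,left)
state=q3 head=7 tape=_a__bcb[_]b   (q3,_)→(q2,_,right)
state=q2 head=8 tape=_a__bcb_[b]
The non-blank tape span at halt is a__bcb_b.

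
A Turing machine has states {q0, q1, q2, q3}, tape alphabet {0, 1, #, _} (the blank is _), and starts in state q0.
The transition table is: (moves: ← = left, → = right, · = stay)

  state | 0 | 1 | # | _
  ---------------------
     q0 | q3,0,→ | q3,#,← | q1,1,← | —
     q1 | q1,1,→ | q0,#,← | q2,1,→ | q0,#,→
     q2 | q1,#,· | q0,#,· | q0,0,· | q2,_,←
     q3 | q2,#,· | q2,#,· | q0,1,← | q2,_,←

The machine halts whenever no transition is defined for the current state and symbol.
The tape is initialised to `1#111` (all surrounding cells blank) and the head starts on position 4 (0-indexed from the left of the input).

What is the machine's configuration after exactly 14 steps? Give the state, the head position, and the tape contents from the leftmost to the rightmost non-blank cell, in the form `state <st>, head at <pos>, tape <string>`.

state q0, head at 4, tape 1#10#

state=q0 head=4 tape=1#11[1]_   (q0,1)→(q3,#,←)
state=q3 head=3 tape=1#1[1]#_   (q3,1)→(q2,#,·)
state=q2 head=3 tape=1#1[#]#_   (q2,#)→(q0,0,·)
state=q0 head=3 tape=1#1[0]#_   (q0,0)→(q3,0,→)
state=q3 head=4 tape=1#10[#]_   (q3,#)→(q0,1,←)
state=q0 head=3 tape=1#1[0]1_   (q0,0)→(q3,0,→)
state=q3 head=4 tape=1#10[1]_   (q3,1)→(q2,#,·)
state=q2 head=4 tape=1#10[#]_   (q2,#)→(q0,0,·)
state=q0 head=4 tape=1#10[0]_   (q0,0)→(q3,0,→)
state=q3 head=5 tape=1#100[_]   (q3,_)→(q2,_,←)
state=q2 head=4 tape=1#10[0]_   (q2,0)→(q1,#,·)
state=q1 head=4 tape=1#10[#]_   (q1,#)→(q2,1,→)
state=q2 head=5 tape=1#101[_]   (q2,_)→(q2,_,←)
state=q2 head=4 tape=1#10[1]_   (q2,1)→(q0,#,·)
state=q0 head=4 tape=1#10[#]_
After 14 steps: state q0, head at 4, tape 1#10#.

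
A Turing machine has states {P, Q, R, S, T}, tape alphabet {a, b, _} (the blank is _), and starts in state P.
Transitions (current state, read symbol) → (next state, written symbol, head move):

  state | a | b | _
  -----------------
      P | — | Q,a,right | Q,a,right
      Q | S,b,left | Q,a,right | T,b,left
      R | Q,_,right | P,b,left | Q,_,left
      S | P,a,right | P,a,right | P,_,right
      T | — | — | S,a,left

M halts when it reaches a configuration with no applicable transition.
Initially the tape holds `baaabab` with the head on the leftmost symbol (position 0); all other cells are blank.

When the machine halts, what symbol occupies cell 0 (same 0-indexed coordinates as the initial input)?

a

state=P head=0 tape=[b]aaabab_   (P,b)→(Q,a,right)
state=Q head=1 tape=a[a]aabab_   (Q,a)→(S,b,left)
state=S head=0 tape=[a]baabab_   (S,a)→(P,a,right)
state=P head=1 tape=a[b]aabab_   (P,b)→(Q,a,right)
state=Q head=2 tape=aa[a]abab_   (Q,a)→(S,b,left)
state=S head=1 tape=a[a]babab_   (S,a)→(P,a,right)
state=P head=2 tape=aa[b]abab_   (P,b)→(Q,a,right)
state=Q head=3 tape=aaa[a]bab_   (Q,a)→(S,b,left)
state=S head=2 tape=aa[a]bbab_   (S,a)→(P,a,right)
state=P head=3 tape=aaa[b]bab_   (P,b)→(Q,a,right)
state=Q head=4 tape=aaaa[b]ab_   (Q,b)→(Q,a,right)
state=Q head=5 tape=aaaaa[a]b_   (Q,a)→(S,b,left)
state=S head=4 tape=aaaa[a]bb_   (S,a)→(P,a,right)
state=P head=5 tape=aaaaa[b]b_   (P,b)→(Q,a,right)
state=Q head=6 tape=aaaaaa[b]_   (Q,b)→(Q,a,right)
state=Q head=7 tape=aaaaaaa[_]   (Q,_)→(T,b,left)
state=T head=6 tape=aaaaaa[a]b
Cell 0 holds a when M halts.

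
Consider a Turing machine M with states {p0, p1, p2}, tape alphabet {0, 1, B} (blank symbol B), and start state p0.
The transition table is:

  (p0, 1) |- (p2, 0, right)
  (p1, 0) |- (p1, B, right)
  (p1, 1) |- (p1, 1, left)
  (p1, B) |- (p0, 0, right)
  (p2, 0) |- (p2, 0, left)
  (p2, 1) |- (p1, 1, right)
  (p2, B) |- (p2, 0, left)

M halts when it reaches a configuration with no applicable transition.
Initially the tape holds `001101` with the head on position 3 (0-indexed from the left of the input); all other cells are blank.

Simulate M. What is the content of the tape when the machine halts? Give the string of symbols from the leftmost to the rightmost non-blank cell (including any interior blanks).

state=p0 head=3 tape=001[1]01BBB   (p0,1)→(p2,0,right)
state=p2 head=4 tape=0010[0]1BBB   (p2,0)→(p2,0,left)
state=p2 head=3 tape=001[0]01BBB   (p2,0)→(p2,0,left)
state=p2 head=2 tape=00[1]001BBB   (p2,1)→(p1,1,right)
state=p1 head=3 tape=001[0]01BBB   (p1,0)→(p1,B,right)
state=p1 head=4 tape=001B[0]1BBB   (p1,0)→(p1,B,right)
state=p1 head=5 tape=001BB[1]BBB   (p1,1)→(p1,1,left)
state=p1 head=4 tape=001B[B]1BBB   (p1,B)→(p0,0,right)
state=p0 head=5 tape=001B0[1]BBB   (p0,1)→(p2,0,right)
state=p2 head=6 tape=001B00[B]BB   (p2,B)→(p2,0,left)
state=p2 head=5 tape=001B0[0]0BB   (p2,0)→(p2,0,left)
state=p2 head=4 tape=001B[0]00BB   (p2,0)→(p2,0,left)
state=p2 head=3 tape=001[B]000BB   (p2,B)→(p2,0,left)
state=p2 head=2 tape=00[1]0000BB   (p2,1)→(p1,1,right)
state=p1 head=3 tape=001[0]000BB   (p1,0)→(p1,B,right)
state=p1 head=4 tape=001B[0]00BB   (p1,0)→(p1,B,right)
state=p1 head=5 tape=001BB[0]0BB   (p1,0)→(p1,B,right)
state=p1 head=6 tape=001BBB[0]BB   (p1,0)→(p1,B,right)
state=p1 head=7 tape=001BBBB[B]B   (p1,B)→(p0,0,right)
state=p0 head=8 tape=001BBBB0[B]
The non-blank tape span at halt is 001BBBB0.

001BBBB0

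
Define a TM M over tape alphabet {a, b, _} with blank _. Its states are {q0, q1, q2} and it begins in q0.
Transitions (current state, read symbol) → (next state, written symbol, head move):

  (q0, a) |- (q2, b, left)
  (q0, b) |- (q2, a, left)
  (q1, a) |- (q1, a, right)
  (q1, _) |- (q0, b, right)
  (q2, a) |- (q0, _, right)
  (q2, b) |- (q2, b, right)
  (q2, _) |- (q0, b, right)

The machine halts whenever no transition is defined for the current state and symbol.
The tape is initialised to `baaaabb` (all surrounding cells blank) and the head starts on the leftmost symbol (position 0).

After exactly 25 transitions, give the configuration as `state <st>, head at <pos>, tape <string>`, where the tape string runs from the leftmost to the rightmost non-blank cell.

state q2, head at 5, tape bbbbbbbb

state=q0 head=0 tape=_[b]aaaabb   (q0,b)→(q2,a,left)
state=q2 head=-1 tape=[_]aaaaabb   (q2,_)→(q0,b,right)
state=q0 head=0 tape=b[a]aaaabb   (q0,a)→(q2,b,left)
state=q2 head=-1 tape=[b]baaaabb   (q2,b)→(q2,b,right)
state=q2 head=0 tape=b[b]aaaabb   (q2,b)→(q2,b,right)
state=q2 head=1 tape=bb[a]aaabb   (q2,a)→(q0,_,right)
state=q0 head=2 tape=bb_[a]aabb   (q0,a)→(q2,b,left)
state=q2 head=1 tape=bb[_]baabb   (q2,_)→(q0,b,right)
state=q0 head=2 tape=bbb[b]aabb   (q0,b)→(q2,a,left)
state=q2 head=1 tape=bb[b]aaabb   (q2,b)→(q2,b,right)
state=q2 head=2 tape=bbb[a]aabb   (q2,a)→(q0,_,right)
state=q0 head=3 tape=bbb_[a]abb   (q0,a)→(q2,b,left)
state=q2 head=2 tape=bbb[_]babb   (q2,_)→(q0,b,right)
state=q0 head=3 tape=bbbb[b]abb   (q0,b)→(q2,a,left)
state=q2 head=2 tape=bbb[b]aabb   (q2,b)→(q2,b,right)
state=q2 head=3 tape=bbbb[a]abb   (q2,a)→(q0,_,right)
state=q0 head=4 tape=bbbb_[a]bb   (q0,a)→(q2,b,left)
state=q2 head=3 tape=bbbb[_]bbb   (q2,_)→(q0,b,right)
state=q0 head=4 tape=bbbbb[b]bb   (q0,b)→(q2,a,left)
state=q2 head=3 tape=bbbb[b]abb   (q2,b)→(q2,b,right)
state=q2 head=4 tape=bbbbb[a]bb   (q2,a)→(q0,_,right)
state=q0 head=5 tape=bbbbb_[b]b   (q0,b)→(q2,a,left)
state=q2 head=4 tape=bbbbb[_]ab   (q2,_)→(q0,b,right)
state=q0 head=5 tape=bbbbbb[a]b   (q0,a)→(q2,b,left)
state=q2 head=4 tape=bbbbb[b]bb   (q2,b)→(q2,b,right)
state=q2 head=5 tape=bbbbbb[b]b
After 25 steps: state q2, head at 5, tape bbbbbbbb.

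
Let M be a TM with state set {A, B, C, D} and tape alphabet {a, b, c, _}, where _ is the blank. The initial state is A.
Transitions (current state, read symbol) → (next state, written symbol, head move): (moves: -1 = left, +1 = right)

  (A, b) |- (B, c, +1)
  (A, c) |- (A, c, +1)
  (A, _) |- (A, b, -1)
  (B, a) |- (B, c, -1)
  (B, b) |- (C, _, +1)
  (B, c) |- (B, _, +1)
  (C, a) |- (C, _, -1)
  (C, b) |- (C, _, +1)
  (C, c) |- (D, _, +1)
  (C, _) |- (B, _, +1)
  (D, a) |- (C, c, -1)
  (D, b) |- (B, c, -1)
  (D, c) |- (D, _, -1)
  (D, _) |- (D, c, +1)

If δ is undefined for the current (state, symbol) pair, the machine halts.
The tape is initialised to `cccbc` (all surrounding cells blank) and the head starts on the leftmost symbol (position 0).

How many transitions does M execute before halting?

5

state=A head=0 tape=[c]ccbc_   (A,c)→(A,c,+1)
state=A head=1 tape=c[c]cbc_   (A,c)→(A,c,+1)
state=A head=2 tape=cc[c]bc_   (A,c)→(A,c,+1)
state=A head=3 tape=ccc[b]c_   (A,b)→(B,c,+1)
state=B head=4 tape=cccc[c]_   (B,c)→(B,_,+1)
state=B head=5 tape=cccc_[_]
M halts after 5 transitions.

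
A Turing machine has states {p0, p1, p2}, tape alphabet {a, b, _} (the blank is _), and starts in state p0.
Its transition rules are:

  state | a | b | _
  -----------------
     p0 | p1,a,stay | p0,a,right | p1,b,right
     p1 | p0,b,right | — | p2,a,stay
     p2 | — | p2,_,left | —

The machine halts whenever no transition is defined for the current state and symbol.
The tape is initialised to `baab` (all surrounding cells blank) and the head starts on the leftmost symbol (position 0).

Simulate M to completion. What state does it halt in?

state=p0 head=0 tape=[b]aab__   (p0,b)→(p0,a,right)
state=p0 head=1 tape=a[a]ab__   (p0,a)→(p1,a,stay)
state=p1 head=1 tape=a[a]ab__   (p1,a)→(p0,b,right)
state=p0 head=2 tape=ab[a]b__   (p0,a)→(p1,a,stay)
state=p1 head=2 tape=ab[a]b__   (p1,a)→(p0,b,right)
state=p0 head=3 tape=abb[b]__   (p0,b)→(p0,a,right)
state=p0 head=4 tape=abba[_]_   (p0,_)→(p1,b,right)
state=p1 head=5 tape=abbab[_]   (p1,_)→(p2,a,stay)
state=p2 head=5 tape=abbab[a]
No transition is defined for (p2, a); M halts in state p2.

p2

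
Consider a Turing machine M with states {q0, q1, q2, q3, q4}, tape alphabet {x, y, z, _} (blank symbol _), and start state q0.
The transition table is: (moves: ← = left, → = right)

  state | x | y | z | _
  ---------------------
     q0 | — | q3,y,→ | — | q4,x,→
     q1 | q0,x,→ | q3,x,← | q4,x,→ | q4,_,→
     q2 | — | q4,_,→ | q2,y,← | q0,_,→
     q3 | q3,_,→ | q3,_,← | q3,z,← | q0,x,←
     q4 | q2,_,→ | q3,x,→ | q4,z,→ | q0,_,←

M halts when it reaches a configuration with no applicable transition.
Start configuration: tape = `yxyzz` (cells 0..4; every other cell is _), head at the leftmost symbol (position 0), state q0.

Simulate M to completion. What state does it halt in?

q0 | [y]xyzz   read y → write y, move →, go to q3
q3 | y[x]yzz   read x → write _, move →, go to q3
q3 | y_[y]zz   read y → write _, move ←, go to q3
q3 | y[_]_zz   read _ → write x, move ←, go to q0
q0 | [y]x_zz   read y → write y, move →, go to q3
q3 | y[x]_zz   read x → write _, move →, go to q3
q3 | y_[_]zz   read _ → write x, move ←, go to q0
q0 | y[_]xzz   read _ → write x, move →, go to q4
q4 | yx[x]zz   read x → write _, move →, go to q2
q2 | yx_[z]z   read z → write y, move ←, go to q2
q2 | yx[_]yz   read _ → write _, move →, go to q0
q0 | yx_[y]z   read y → write y, move →, go to q3
q3 | yx_y[z]   read z → write z, move ←, go to q3
q3 | yx_[y]z   read y → write _, move ←, go to q3
q3 | yx[_]_z   read _ → write x, move ←, go to q0
q0 | y[x]x_z
No transition is defined for (q0, x); M halts in state q0.

q0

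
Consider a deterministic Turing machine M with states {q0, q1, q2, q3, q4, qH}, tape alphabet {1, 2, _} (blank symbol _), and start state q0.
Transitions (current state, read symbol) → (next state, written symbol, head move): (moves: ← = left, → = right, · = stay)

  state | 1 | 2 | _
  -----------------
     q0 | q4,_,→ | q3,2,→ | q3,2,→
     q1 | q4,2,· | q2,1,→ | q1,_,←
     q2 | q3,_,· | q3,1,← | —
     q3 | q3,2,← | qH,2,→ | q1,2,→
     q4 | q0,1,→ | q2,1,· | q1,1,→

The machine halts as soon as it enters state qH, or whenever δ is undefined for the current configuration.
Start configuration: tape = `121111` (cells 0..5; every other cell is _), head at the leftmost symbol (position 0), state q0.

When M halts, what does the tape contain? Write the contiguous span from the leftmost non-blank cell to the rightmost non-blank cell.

22221

q0 | [1]21111_   read 1 → write _, move →, go to q4
q4 | _[2]1111_   read 2 → write 1, move ·, go to q2
q2 | _[1]1111_   read 1 → write _, move ·, go to q3
q3 | _[_]1111_   read _ → write 2, move →, go to q1
q1 | _2[1]111_   read 1 → write 2, move ·, go to q4
q4 | _2[2]111_   read 2 → write 1, move ·, go to q2
q2 | _2[1]111_   read 1 → write _, move ·, go to q3
q3 | _2[_]111_   read _ → write 2, move →, go to q1
q1 | _22[1]11_   read 1 → write 2, move ·, go to q4
q4 | _22[2]11_   read 2 → write 1, move ·, go to q2
q2 | _22[1]11_   read 1 → write _, move ·, go to q3
q3 | _22[_]11_   read _ → write 2, move →, go to q1
q1 | _222[1]1_   read 1 → write 2, move ·, go to q4
q4 | _222[2]1_   read 2 → write 1, move ·, go to q2
q2 | _222[1]1_   read 1 → write _, move ·, go to q3
q3 | _222[_]1_   read _ → write 2, move →, go to q1
q1 | _2222[1]_   read 1 → write 2, move ·, go to q4
q4 | _2222[2]_   read 2 → write 1, move ·, go to q2
q2 | _2222[1]_   read 1 → write _, move ·, go to q3
q3 | _2222[_]_   read _ → write 2, move →, go to q1
q1 | _22222[_]   read _ → write _, move ←, go to q1
q1 | _2222[2]_   read 2 → write 1, move →, go to q2
q2 | _22221[_]
The non-blank tape span at halt is 22221.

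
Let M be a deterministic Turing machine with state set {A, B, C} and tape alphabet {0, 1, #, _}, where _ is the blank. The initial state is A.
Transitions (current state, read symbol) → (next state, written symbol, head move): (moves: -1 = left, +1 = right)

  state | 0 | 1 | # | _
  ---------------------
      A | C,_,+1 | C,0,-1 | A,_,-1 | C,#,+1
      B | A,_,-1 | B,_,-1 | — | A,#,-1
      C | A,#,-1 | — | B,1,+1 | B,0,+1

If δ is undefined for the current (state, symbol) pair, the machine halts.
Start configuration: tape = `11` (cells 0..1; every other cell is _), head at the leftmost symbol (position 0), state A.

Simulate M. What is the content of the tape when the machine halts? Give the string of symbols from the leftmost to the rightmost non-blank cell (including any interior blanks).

#_0#

A | _[1]1_   read 1 → write 0, move -1, go to C
C | [_]01_   read _ → write 0, move +1, go to B
B | 0[0]1_   read 0 → write _, move -1, go to A
A | [0]_1_   read 0 → write _, move +1, go to C
C | _[_]1_   read _ → write 0, move +1, go to B
B | _0[1]_   read 1 → write _, move -1, go to B
B | _[0]__   read 0 → write _, move -1, go to A
A | [_]___   read _ → write #, move +1, go to C
C | #[_]__   read _ → write 0, move +1, go to B
B | #0[_]_   read _ → write #, move -1, go to A
A | #[0]#_   read 0 → write _, move +1, go to C
C | #_[#]_   read # → write 1, move +1, go to B
B | #_1[_]   read _ → write #, move -1, go to A
A | #_[1]#   read 1 → write 0, move -1, go to C
C | #[_]0#   read _ → write 0, move +1, go to B
B | #0[0]#   read 0 → write _, move -1, go to A
A | #[0]_#   read 0 → write _, move +1, go to C
C | #_[_]#   read _ → write 0, move +1, go to B
B | #_0[#]
The non-blank tape span at halt is #_0#.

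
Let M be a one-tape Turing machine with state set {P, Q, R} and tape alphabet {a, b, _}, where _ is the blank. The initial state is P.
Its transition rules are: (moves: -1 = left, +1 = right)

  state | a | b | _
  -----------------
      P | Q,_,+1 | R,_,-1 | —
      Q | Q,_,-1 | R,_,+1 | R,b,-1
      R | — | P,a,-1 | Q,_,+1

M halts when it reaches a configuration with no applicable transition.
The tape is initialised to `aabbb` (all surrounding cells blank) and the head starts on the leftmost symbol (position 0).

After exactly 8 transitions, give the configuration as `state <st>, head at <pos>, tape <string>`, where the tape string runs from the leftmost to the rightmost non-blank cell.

state P, head at 2, tape ab

state=P head=0 tape=_[a]abbb   (P,a)→(Q,_,+1)
state=Q head=1 tape=__[a]bbb   (Q,a)→(Q,_,-1)
state=Q head=0 tape=_[_]_bbb   (Q,_)→(R,b,-1)
state=R head=-1 tape=[_]b_bbb   (R,_)→(Q,_,+1)
state=Q head=0 tape=_[b]_bbb   (Q,b)→(R,_,+1)
state=R head=1 tape=__[_]bbb   (R,_)→(Q,_,+1)
state=Q head=2 tape=___[b]bb   (Q,b)→(R,_,+1)
state=R head=3 tape=____[b]b   (R,b)→(P,a,-1)
state=P head=2 tape=___[_]ab
After 8 steps: state P, head at 2, tape ab.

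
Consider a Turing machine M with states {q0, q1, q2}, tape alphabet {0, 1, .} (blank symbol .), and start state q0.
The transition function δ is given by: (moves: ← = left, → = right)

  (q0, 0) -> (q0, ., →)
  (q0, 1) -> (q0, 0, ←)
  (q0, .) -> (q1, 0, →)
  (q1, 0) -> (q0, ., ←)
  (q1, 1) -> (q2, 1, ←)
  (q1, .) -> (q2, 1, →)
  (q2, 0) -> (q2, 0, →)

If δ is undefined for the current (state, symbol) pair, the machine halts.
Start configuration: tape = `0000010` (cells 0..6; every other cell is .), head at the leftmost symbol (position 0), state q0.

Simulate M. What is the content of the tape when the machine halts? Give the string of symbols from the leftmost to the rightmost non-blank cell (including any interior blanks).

state=q0 head=0 tape=[0]000010..   (q0,0)→(q0,.,→)
state=q0 head=1 tape=.[0]00010..   (q0,0)→(q0,.,→)
state=q0 head=2 tape=..[0]0010..   (q0,0)→(q0,.,→)
state=q0 head=3 tape=...[0]010..   (q0,0)→(q0,.,→)
state=q0 head=4 tape=....[0]10..   (q0,0)→(q0,.,→)
state=q0 head=5 tape=.....[1]0..   (q0,1)→(q0,0,←)
state=q0 head=4 tape=....[.]00..   (q0,.)→(q1,0,→)
state=q1 head=5 tape=....0[0]0..   (q1,0)→(q0,.,←)
state=q0 head=4 tape=....[0].0..   (q0,0)→(q0,.,→)
state=q0 head=5 tape=.....[.]0..   (q0,.)→(q1,0,→)
state=q1 head=6 tape=.....0[0]..   (q1,0)→(q0,.,←)
state=q0 head=5 tape=.....[0]...   (q0,0)→(q0,.,→)
state=q0 head=6 tape=......[.]..   (q0,.)→(q1,0,→)
state=q1 head=7 tape=......0[.].   (q1,.)→(q2,1,→)
state=q2 head=8 tape=......01[.]
The non-blank tape span at halt is 01.

01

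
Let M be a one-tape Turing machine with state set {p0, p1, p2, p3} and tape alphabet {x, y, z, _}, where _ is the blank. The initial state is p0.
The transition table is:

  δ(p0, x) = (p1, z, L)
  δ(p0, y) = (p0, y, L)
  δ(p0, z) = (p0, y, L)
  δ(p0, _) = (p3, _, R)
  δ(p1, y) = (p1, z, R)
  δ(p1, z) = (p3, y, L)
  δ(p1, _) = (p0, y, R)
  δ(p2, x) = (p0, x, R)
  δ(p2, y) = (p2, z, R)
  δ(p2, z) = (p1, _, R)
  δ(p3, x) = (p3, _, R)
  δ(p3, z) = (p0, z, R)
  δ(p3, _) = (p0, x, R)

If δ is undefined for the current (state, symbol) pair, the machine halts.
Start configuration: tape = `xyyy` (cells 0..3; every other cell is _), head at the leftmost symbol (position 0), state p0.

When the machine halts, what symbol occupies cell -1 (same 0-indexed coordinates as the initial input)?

y

state=p0 head=0 tape=__[x]yyy   (p0,x)→(p1,z,L)
state=p1 head=-1 tape=_[_]zyyy   (p1,_)→(p0,y,R)
state=p0 head=0 tape=_y[z]yyy   (p0,z)→(p0,y,L)
state=p0 head=-1 tape=_[y]yyyy   (p0,y)→(p0,y,L)
state=p0 head=-2 tape=[_]yyyyy   (p0,_)→(p3,_,R)
state=p3 head=-1 tape=_[y]yyyy
Cell -1 holds y when M halts.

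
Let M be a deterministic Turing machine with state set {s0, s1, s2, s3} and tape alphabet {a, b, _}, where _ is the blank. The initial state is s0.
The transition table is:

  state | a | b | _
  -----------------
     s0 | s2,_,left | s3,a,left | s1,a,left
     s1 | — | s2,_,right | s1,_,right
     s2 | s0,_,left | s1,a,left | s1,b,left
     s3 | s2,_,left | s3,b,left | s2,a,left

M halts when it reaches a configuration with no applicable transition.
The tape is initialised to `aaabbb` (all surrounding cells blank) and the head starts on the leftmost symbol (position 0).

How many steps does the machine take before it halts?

state=s0 head=0 tape=__[a]aabbb   (s0,a)→(s2,_,left)
state=s2 head=-1 tape=_[_]_aabbb   (s2,_)→(s1,b,left)
state=s1 head=-2 tape=[_]b_aabbb   (s1,_)→(s1,_,right)
state=s1 head=-1 tape=_[b]_aabbb   (s1,b)→(s2,_,right)
state=s2 head=0 tape=__[_]aabbb   (s2,_)→(s1,b,left)
state=s1 head=-1 tape=_[_]baabbb   (s1,_)→(s1,_,right)
state=s1 head=0 tape=__[b]aabbb   (s1,b)→(s2,_,right)
state=s2 head=1 tape=___[a]abbb   (s2,a)→(s0,_,left)
state=s0 head=0 tape=__[_]_abbb   (s0,_)→(s1,a,left)
state=s1 head=-1 tape=_[_]a_abbb   (s1,_)→(s1,_,right)
state=s1 head=0 tape=__[a]_abbb
M halts after 10 transitions.

10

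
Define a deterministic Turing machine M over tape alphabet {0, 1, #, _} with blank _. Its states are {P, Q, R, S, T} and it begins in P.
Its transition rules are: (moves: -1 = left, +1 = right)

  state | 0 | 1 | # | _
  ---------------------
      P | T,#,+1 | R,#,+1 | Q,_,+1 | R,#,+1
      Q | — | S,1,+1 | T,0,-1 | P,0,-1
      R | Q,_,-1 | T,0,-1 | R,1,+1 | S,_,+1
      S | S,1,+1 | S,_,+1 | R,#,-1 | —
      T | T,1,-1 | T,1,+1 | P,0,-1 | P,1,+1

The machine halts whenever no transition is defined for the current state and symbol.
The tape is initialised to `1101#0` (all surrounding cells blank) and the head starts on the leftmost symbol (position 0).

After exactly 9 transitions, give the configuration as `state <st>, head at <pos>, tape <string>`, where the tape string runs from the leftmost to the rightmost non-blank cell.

state=P head=0 tape=__[1]101#0   (P,1)→(R,#,+1)
state=R head=1 tape=__#[1]01#0   (R,1)→(T,0,-1)
state=T head=0 tape=__[#]001#0   (T,#)→(P,0,-1)
state=P head=-1 tape=_[_]0001#0   (P,_)→(R,#,+1)
state=R head=0 tape=_#[0]001#0   (R,0)→(Q,_,-1)
state=Q head=-1 tape=_[#]_001#0   (Q,#)→(T,0,-1)
state=T head=-2 tape=[_]0_001#0   (T,_)→(P,1,+1)
state=P head=-1 tape=1[0]_001#0   (P,0)→(T,#,+1)
state=T head=0 tape=1#[_]001#0   (T,_)→(P,1,+1)
state=P head=1 tape=1#1[0]01#0
After 9 steps: state P, head at 1, tape 1#1001#0.

state P, head at 1, tape 1#1001#0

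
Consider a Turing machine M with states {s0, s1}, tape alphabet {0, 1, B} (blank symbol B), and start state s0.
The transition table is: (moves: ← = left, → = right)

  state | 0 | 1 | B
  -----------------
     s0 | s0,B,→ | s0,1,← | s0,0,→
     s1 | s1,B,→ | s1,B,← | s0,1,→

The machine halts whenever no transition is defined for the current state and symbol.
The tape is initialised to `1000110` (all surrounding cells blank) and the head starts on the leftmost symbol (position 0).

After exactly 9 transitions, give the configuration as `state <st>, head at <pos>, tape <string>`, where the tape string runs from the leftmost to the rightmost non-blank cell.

state s0, head at -1, tape 1000110

state=s0 head=0 tape=B[1]000110   (s0,1)→(s0,1,←)
state=s0 head=-1 tape=[B]1000110   (s0,B)→(s0,0,→)
state=s0 head=0 tape=0[1]000110   (s0,1)→(s0,1,←)
state=s0 head=-1 tape=[0]1000110   (s0,0)→(s0,B,→)
state=s0 head=0 tape=B[1]000110   (s0,1)→(s0,1,←)
state=s0 head=-1 tape=[B]1000110   (s0,B)→(s0,0,→)
state=s0 head=0 tape=0[1]000110   (s0,1)→(s0,1,←)
state=s0 head=-1 tape=[0]1000110   (s0,0)→(s0,B,→)
state=s0 head=0 tape=B[1]000110   (s0,1)→(s0,1,←)
state=s0 head=-1 tape=[B]1000110
After 9 steps: state s0, head at -1, tape 1000110.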